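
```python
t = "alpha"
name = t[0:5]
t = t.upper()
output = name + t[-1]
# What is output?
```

Answer: 'alphaA'

Derivation:
Trace (tracking output):
t = 'alpha'  # -> t = 'alpha'
name = t[0:5]  # -> name = 'alpha'
t = t.upper()  # -> t = 'ALPHA'
output = name + t[-1]  # -> output = 'alphaA'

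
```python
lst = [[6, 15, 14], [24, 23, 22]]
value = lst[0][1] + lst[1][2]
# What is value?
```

Trace (tracking value):
lst = [[6, 15, 14], [24, 23, 22]]  # -> lst = [[6, 15, 14], [24, 23, 22]]
value = lst[0][1] + lst[1][2]  # -> value = 37

Answer: 37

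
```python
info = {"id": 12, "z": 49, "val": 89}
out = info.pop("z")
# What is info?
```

Trace (tracking info):
info = {'id': 12, 'z': 49, 'val': 89}  # -> info = {'id': 12, 'z': 49, 'val': 89}
out = info.pop('z')  # -> out = 49

Answer: {'id': 12, 'val': 89}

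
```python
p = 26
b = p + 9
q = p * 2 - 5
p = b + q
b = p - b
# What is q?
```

Trace (tracking q):
p = 26  # -> p = 26
b = p + 9  # -> b = 35
q = p * 2 - 5  # -> q = 47
p = b + q  # -> p = 82
b = p - b  # -> b = 47

Answer: 47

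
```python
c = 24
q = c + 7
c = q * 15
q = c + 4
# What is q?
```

Answer: 469

Derivation:
Trace (tracking q):
c = 24  # -> c = 24
q = c + 7  # -> q = 31
c = q * 15  # -> c = 465
q = c + 4  # -> q = 469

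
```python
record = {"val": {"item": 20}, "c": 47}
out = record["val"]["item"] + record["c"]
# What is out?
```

Answer: 67

Derivation:
Trace (tracking out):
record = {'val': {'item': 20}, 'c': 47}  # -> record = {'val': {'item': 20}, 'c': 47}
out = record['val']['item'] + record['c']  # -> out = 67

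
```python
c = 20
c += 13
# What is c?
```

Answer: 33

Derivation:
Trace (tracking c):
c = 20  # -> c = 20
c += 13  # -> c = 33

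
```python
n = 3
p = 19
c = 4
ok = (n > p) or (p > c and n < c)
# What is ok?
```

Answer: True

Derivation:
Trace (tracking ok):
n = 3  # -> n = 3
p = 19  # -> p = 19
c = 4  # -> c = 4
ok = n > p or (p > c and n < c)  # -> ok = True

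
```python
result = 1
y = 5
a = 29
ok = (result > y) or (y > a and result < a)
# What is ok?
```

Answer: False

Derivation:
Trace (tracking ok):
result = 1  # -> result = 1
y = 5  # -> y = 5
a = 29  # -> a = 29
ok = result > y or (y > a and result < a)  # -> ok = False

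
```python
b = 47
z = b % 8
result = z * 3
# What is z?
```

Trace (tracking z):
b = 47  # -> b = 47
z = b % 8  # -> z = 7
result = z * 3  # -> result = 21

Answer: 7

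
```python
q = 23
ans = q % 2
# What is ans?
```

Answer: 1

Derivation:
Trace (tracking ans):
q = 23  # -> q = 23
ans = q % 2  # -> ans = 1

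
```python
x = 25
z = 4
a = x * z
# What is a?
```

Trace (tracking a):
x = 25  # -> x = 25
z = 4  # -> z = 4
a = x * z  # -> a = 100

Answer: 100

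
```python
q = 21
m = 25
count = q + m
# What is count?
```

Trace (tracking count):
q = 21  # -> q = 21
m = 25  # -> m = 25
count = q + m  # -> count = 46

Answer: 46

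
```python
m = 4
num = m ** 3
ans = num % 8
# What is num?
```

Trace (tracking num):
m = 4  # -> m = 4
num = m ** 3  # -> num = 64
ans = num % 8  # -> ans = 0

Answer: 64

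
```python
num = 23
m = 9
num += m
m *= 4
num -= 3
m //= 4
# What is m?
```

Trace (tracking m):
num = 23  # -> num = 23
m = 9  # -> m = 9
num += m  # -> num = 32
m *= 4  # -> m = 36
num -= 3  # -> num = 29
m //= 4  # -> m = 9

Answer: 9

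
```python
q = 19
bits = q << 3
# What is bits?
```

Answer: 152

Derivation:
Trace (tracking bits):
q = 19  # -> q = 19
bits = q << 3  # -> bits = 152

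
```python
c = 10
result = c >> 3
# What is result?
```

Answer: 1

Derivation:
Trace (tracking result):
c = 10  # -> c = 10
result = c >> 3  # -> result = 1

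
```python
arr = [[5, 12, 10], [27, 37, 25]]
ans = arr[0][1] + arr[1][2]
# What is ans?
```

Answer: 37

Derivation:
Trace (tracking ans):
arr = [[5, 12, 10], [27, 37, 25]]  # -> arr = [[5, 12, 10], [27, 37, 25]]
ans = arr[0][1] + arr[1][2]  # -> ans = 37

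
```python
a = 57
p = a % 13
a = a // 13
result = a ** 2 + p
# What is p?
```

Trace (tracking p):
a = 57  # -> a = 57
p = a % 13  # -> p = 5
a = a // 13  # -> a = 4
result = a ** 2 + p  # -> result = 21

Answer: 5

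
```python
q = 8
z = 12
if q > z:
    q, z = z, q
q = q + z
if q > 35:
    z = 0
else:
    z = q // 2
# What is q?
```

Trace (tracking q):
q = 8  # -> q = 8
z = 12  # -> z = 12
if q > z:  # condition is False
q = q + z  # -> q = 20
if q > 35:  # condition is False
else:
    z = q // 2  # -> z = 10

Answer: 20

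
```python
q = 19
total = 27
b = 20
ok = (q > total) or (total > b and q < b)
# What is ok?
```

Trace (tracking ok):
q = 19  # -> q = 19
total = 27  # -> total = 27
b = 20  # -> b = 20
ok = q > total or (total > b and q < b)  # -> ok = True

Answer: True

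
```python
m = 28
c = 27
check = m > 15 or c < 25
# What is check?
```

Trace (tracking check):
m = 28  # -> m = 28
c = 27  # -> c = 27
check = m > 15 or c < 25  # -> check = True

Answer: True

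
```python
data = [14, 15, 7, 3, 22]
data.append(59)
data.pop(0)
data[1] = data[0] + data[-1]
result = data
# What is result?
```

Answer: [15, 74, 3, 22, 59]

Derivation:
Trace (tracking result):
data = [14, 15, 7, 3, 22]  # -> data = [14, 15, 7, 3, 22]
data.append(59)  # -> data = [14, 15, 7, 3, 22, 59]
data.pop(0)  # -> data = [15, 7, 3, 22, 59]
data[1] = data[0] + data[-1]  # -> data = [15, 74, 3, 22, 59]
result = data  # -> result = [15, 74, 3, 22, 59]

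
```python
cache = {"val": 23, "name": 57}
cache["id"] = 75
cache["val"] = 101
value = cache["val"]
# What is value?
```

Answer: 101

Derivation:
Trace (tracking value):
cache = {'val': 23, 'name': 57}  # -> cache = {'val': 23, 'name': 57}
cache['id'] = 75  # -> cache = {'val': 23, 'name': 57, 'id': 75}
cache['val'] = 101  # -> cache = {'val': 101, 'name': 57, 'id': 75}
value = cache['val']  # -> value = 101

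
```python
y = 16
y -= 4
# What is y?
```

Trace (tracking y):
y = 16  # -> y = 16
y -= 4  # -> y = 12

Answer: 12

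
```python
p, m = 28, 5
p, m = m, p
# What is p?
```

Answer: 5

Derivation:
Trace (tracking p):
p, m = (28, 5)  # -> p = 28, m = 5
p, m = (m, p)  # -> p = 5, m = 28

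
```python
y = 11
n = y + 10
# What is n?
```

Trace (tracking n):
y = 11  # -> y = 11
n = y + 10  # -> n = 21

Answer: 21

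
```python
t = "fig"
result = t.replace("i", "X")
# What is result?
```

Trace (tracking result):
t = 'fig'  # -> t = 'fig'
result = t.replace('i', 'X')  # -> result = 'fXg'

Answer: 'fXg'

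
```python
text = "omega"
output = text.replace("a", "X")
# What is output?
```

Trace (tracking output):
text = 'omega'  # -> text = 'omega'
output = text.replace('a', 'X')  # -> output = 'omegX'

Answer: 'omegX'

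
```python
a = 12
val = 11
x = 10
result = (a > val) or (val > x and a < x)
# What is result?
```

Trace (tracking result):
a = 12  # -> a = 12
val = 11  # -> val = 11
x = 10  # -> x = 10
result = a > val or (val > x and a < x)  # -> result = True

Answer: True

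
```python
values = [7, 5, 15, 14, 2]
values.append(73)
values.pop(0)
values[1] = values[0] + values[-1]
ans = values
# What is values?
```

Trace (tracking values):
values = [7, 5, 15, 14, 2]  # -> values = [7, 5, 15, 14, 2]
values.append(73)  # -> values = [7, 5, 15, 14, 2, 73]
values.pop(0)  # -> values = [5, 15, 14, 2, 73]
values[1] = values[0] + values[-1]  # -> values = [5, 78, 14, 2, 73]
ans = values  # -> ans = [5, 78, 14, 2, 73]

Answer: [5, 78, 14, 2, 73]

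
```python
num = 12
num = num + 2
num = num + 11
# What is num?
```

Answer: 25

Derivation:
Trace (tracking num):
num = 12  # -> num = 12
num = num + 2  # -> num = 14
num = num + 11  # -> num = 25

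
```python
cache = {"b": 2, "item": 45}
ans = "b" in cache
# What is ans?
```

Trace (tracking ans):
cache = {'b': 2, 'item': 45}  # -> cache = {'b': 2, 'item': 45}
ans = 'b' in cache  # -> ans = True

Answer: True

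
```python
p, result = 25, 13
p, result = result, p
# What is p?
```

Trace (tracking p):
p, result = (25, 13)  # -> p = 25, result = 13
p, result = (result, p)  # -> p = 13, result = 25

Answer: 13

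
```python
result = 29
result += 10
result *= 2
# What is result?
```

Trace (tracking result):
result = 29  # -> result = 29
result += 10  # -> result = 39
result *= 2  # -> result = 78

Answer: 78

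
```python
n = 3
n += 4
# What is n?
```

Answer: 7

Derivation:
Trace (tracking n):
n = 3  # -> n = 3
n += 4  # -> n = 7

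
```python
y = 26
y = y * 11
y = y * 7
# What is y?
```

Trace (tracking y):
y = 26  # -> y = 26
y = y * 11  # -> y = 286
y = y * 7  # -> y = 2002

Answer: 2002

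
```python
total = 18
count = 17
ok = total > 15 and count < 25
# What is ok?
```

Trace (tracking ok):
total = 18  # -> total = 18
count = 17  # -> count = 17
ok = total > 15 and count < 25  # -> ok = True

Answer: True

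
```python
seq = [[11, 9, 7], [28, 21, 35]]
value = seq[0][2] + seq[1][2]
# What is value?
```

Answer: 42

Derivation:
Trace (tracking value):
seq = [[11, 9, 7], [28, 21, 35]]  # -> seq = [[11, 9, 7], [28, 21, 35]]
value = seq[0][2] + seq[1][2]  # -> value = 42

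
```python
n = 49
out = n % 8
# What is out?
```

Answer: 1

Derivation:
Trace (tracking out):
n = 49  # -> n = 49
out = n % 8  # -> out = 1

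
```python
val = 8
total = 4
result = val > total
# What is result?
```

Trace (tracking result):
val = 8  # -> val = 8
total = 4  # -> total = 4
result = val > total  # -> result = True

Answer: True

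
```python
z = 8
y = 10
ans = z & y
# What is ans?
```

Answer: 8

Derivation:
Trace (tracking ans):
z = 8  # -> z = 8
y = 10  # -> y = 10
ans = z & y  # -> ans = 8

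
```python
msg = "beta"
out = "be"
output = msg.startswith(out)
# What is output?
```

Trace (tracking output):
msg = 'beta'  # -> msg = 'beta'
out = 'be'  # -> out = 'be'
output = msg.startswith(out)  # -> output = True

Answer: True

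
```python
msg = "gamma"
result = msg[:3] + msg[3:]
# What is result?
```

Answer: 'gamma'

Derivation:
Trace (tracking result):
msg = 'gamma'  # -> msg = 'gamma'
result = msg[:3] + msg[3:]  # -> result = 'gamma'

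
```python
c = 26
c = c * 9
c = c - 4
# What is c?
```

Answer: 230

Derivation:
Trace (tracking c):
c = 26  # -> c = 26
c = c * 9  # -> c = 234
c = c - 4  # -> c = 230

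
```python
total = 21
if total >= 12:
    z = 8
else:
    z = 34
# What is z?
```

Answer: 8

Derivation:
Trace (tracking z):
total = 21  # -> total = 21
if total >= 12:  # condition is True
    z = 8  # -> z = 8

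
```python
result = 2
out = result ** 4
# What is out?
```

Trace (tracking out):
result = 2  # -> result = 2
out = result ** 4  # -> out = 16

Answer: 16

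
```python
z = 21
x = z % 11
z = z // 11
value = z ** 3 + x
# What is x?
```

Answer: 10

Derivation:
Trace (tracking x):
z = 21  # -> z = 21
x = z % 11  # -> x = 10
z = z // 11  # -> z = 1
value = z ** 3 + x  # -> value = 11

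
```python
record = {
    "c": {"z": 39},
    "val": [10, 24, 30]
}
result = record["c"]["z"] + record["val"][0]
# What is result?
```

Answer: 49

Derivation:
Trace (tracking result):
record = {'c': {'z': 39}, 'val': [10, 24, 30]}  # -> record = {'c': {'z': 39}, 'val': [10, 24, 30]}
result = record['c']['z'] + record['val'][0]  # -> result = 49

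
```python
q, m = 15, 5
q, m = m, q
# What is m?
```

Trace (tracking m):
q, m = (15, 5)  # -> q = 15, m = 5
q, m = (m, q)  # -> q = 5, m = 15

Answer: 15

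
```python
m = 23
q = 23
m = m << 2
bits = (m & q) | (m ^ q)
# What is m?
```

Answer: 92

Derivation:
Trace (tracking m):
m = 23  # -> m = 23
q = 23  # -> q = 23
m = m << 2  # -> m = 92
bits = m & q | m ^ q  # -> bits = 95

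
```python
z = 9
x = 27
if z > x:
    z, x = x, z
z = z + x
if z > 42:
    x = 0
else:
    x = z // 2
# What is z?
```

Answer: 36

Derivation:
Trace (tracking z):
z = 9  # -> z = 9
x = 27  # -> x = 27
if z > x:  # condition is False
z = z + x  # -> z = 36
if z > 42:  # condition is False
else:
    x = z // 2  # -> x = 18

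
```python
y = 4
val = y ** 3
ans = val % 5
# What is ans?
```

Trace (tracking ans):
y = 4  # -> y = 4
val = y ** 3  # -> val = 64
ans = val % 5  # -> ans = 4

Answer: 4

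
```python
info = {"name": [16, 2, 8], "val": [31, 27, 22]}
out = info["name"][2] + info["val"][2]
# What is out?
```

Trace (tracking out):
info = {'name': [16, 2, 8], 'val': [31, 27, 22]}  # -> info = {'name': [16, 2, 8], 'val': [31, 27, 22]}
out = info['name'][2] + info['val'][2]  # -> out = 30

Answer: 30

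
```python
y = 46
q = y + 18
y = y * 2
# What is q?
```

Answer: 64

Derivation:
Trace (tracking q):
y = 46  # -> y = 46
q = y + 18  # -> q = 64
y = y * 2  # -> y = 92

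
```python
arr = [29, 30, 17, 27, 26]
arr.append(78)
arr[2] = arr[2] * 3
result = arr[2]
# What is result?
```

Answer: 51

Derivation:
Trace (tracking result):
arr = [29, 30, 17, 27, 26]  # -> arr = [29, 30, 17, 27, 26]
arr.append(78)  # -> arr = [29, 30, 17, 27, 26, 78]
arr[2] = arr[2] * 3  # -> arr = [29, 30, 51, 27, 26, 78]
result = arr[2]  # -> result = 51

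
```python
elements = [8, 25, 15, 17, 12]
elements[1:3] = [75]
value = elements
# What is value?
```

Answer: [8, 75, 17, 12]

Derivation:
Trace (tracking value):
elements = [8, 25, 15, 17, 12]  # -> elements = [8, 25, 15, 17, 12]
elements[1:3] = [75]  # -> elements = [8, 75, 17, 12]
value = elements  # -> value = [8, 75, 17, 12]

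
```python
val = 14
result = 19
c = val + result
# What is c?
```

Answer: 33

Derivation:
Trace (tracking c):
val = 14  # -> val = 14
result = 19  # -> result = 19
c = val + result  # -> c = 33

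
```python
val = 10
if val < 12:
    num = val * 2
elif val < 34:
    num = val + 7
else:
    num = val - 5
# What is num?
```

Trace (tracking num):
val = 10  # -> val = 10
if val < 12:  # condition is True
    num = val * 2  # -> num = 20

Answer: 20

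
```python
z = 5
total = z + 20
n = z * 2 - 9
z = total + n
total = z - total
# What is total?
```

Answer: 1

Derivation:
Trace (tracking total):
z = 5  # -> z = 5
total = z + 20  # -> total = 25
n = z * 2 - 9  # -> n = 1
z = total + n  # -> z = 26
total = z - total  # -> total = 1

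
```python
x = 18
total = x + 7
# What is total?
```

Trace (tracking total):
x = 18  # -> x = 18
total = x + 7  # -> total = 25

Answer: 25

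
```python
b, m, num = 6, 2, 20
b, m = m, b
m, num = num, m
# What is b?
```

Trace (tracking b):
b, m, num = (6, 2, 20)  # -> b = 6, m = 2, num = 20
b, m = (m, b)  # -> b = 2, m = 6
m, num = (num, m)  # -> m = 20, num = 6

Answer: 2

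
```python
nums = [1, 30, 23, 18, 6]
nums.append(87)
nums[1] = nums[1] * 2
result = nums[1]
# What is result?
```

Answer: 60

Derivation:
Trace (tracking result):
nums = [1, 30, 23, 18, 6]  # -> nums = [1, 30, 23, 18, 6]
nums.append(87)  # -> nums = [1, 30, 23, 18, 6, 87]
nums[1] = nums[1] * 2  # -> nums = [1, 60, 23, 18, 6, 87]
result = nums[1]  # -> result = 60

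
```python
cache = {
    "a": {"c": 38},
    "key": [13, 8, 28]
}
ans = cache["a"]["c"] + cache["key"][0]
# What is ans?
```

Answer: 51

Derivation:
Trace (tracking ans):
cache = {'a': {'c': 38}, 'key': [13, 8, 28]}  # -> cache = {'a': {'c': 38}, 'key': [13, 8, 28]}
ans = cache['a']['c'] + cache['key'][0]  # -> ans = 51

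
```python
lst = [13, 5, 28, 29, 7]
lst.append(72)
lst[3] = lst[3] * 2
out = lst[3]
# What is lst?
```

Answer: [13, 5, 28, 58, 7, 72]

Derivation:
Trace (tracking lst):
lst = [13, 5, 28, 29, 7]  # -> lst = [13, 5, 28, 29, 7]
lst.append(72)  # -> lst = [13, 5, 28, 29, 7, 72]
lst[3] = lst[3] * 2  # -> lst = [13, 5, 28, 58, 7, 72]
out = lst[3]  # -> out = 58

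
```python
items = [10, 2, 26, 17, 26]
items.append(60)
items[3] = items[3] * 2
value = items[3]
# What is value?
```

Answer: 34

Derivation:
Trace (tracking value):
items = [10, 2, 26, 17, 26]  # -> items = [10, 2, 26, 17, 26]
items.append(60)  # -> items = [10, 2, 26, 17, 26, 60]
items[3] = items[3] * 2  # -> items = [10, 2, 26, 34, 26, 60]
value = items[3]  # -> value = 34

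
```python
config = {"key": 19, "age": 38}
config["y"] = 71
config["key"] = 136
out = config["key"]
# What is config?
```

Trace (tracking config):
config = {'key': 19, 'age': 38}  # -> config = {'key': 19, 'age': 38}
config['y'] = 71  # -> config = {'key': 19, 'age': 38, 'y': 71}
config['key'] = 136  # -> config = {'key': 136, 'age': 38, 'y': 71}
out = config['key']  # -> out = 136

Answer: {'key': 136, 'age': 38, 'y': 71}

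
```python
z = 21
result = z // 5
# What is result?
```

Trace (tracking result):
z = 21  # -> z = 21
result = z // 5  # -> result = 4

Answer: 4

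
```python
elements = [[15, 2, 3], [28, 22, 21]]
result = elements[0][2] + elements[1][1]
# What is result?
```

Trace (tracking result):
elements = [[15, 2, 3], [28, 22, 21]]  # -> elements = [[15, 2, 3], [28, 22, 21]]
result = elements[0][2] + elements[1][1]  # -> result = 25

Answer: 25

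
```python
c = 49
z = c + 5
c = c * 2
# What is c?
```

Answer: 98

Derivation:
Trace (tracking c):
c = 49  # -> c = 49
z = c + 5  # -> z = 54
c = c * 2  # -> c = 98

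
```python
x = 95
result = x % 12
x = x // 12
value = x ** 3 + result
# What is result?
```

Trace (tracking result):
x = 95  # -> x = 95
result = x % 12  # -> result = 11
x = x // 12  # -> x = 7
value = x ** 3 + result  # -> value = 354

Answer: 11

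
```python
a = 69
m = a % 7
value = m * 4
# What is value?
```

Trace (tracking value):
a = 69  # -> a = 69
m = a % 7  # -> m = 6
value = m * 4  # -> value = 24

Answer: 24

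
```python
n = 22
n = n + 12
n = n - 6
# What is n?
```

Answer: 28

Derivation:
Trace (tracking n):
n = 22  # -> n = 22
n = n + 12  # -> n = 34
n = n - 6  # -> n = 28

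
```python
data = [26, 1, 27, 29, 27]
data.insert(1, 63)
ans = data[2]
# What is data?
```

Answer: [26, 63, 1, 27, 29, 27]

Derivation:
Trace (tracking data):
data = [26, 1, 27, 29, 27]  # -> data = [26, 1, 27, 29, 27]
data.insert(1, 63)  # -> data = [26, 63, 1, 27, 29, 27]
ans = data[2]  # -> ans = 1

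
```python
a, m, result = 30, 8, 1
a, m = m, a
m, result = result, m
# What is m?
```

Trace (tracking m):
a, m, result = (30, 8, 1)  # -> a = 30, m = 8, result = 1
a, m = (m, a)  # -> a = 8, m = 30
m, result = (result, m)  # -> m = 1, result = 30

Answer: 1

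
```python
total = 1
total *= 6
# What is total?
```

Trace (tracking total):
total = 1  # -> total = 1
total *= 6  # -> total = 6

Answer: 6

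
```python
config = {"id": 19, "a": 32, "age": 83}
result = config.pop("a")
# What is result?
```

Answer: 32

Derivation:
Trace (tracking result):
config = {'id': 19, 'a': 32, 'age': 83}  # -> config = {'id': 19, 'a': 32, 'age': 83}
result = config.pop('a')  # -> result = 32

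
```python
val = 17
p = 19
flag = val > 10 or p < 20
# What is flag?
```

Trace (tracking flag):
val = 17  # -> val = 17
p = 19  # -> p = 19
flag = val > 10 or p < 20  # -> flag = True

Answer: True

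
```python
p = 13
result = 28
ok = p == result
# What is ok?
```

Trace (tracking ok):
p = 13  # -> p = 13
result = 28  # -> result = 28
ok = p == result  # -> ok = False

Answer: False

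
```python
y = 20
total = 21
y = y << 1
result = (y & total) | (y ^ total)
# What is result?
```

Trace (tracking result):
y = 20  # -> y = 20
total = 21  # -> total = 21
y = y << 1  # -> y = 40
result = y & total | y ^ total  # -> result = 61

Answer: 61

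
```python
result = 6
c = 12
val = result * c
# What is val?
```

Answer: 72

Derivation:
Trace (tracking val):
result = 6  # -> result = 6
c = 12  # -> c = 12
val = result * c  # -> val = 72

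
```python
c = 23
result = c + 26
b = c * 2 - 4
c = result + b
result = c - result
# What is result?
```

Trace (tracking result):
c = 23  # -> c = 23
result = c + 26  # -> result = 49
b = c * 2 - 4  # -> b = 42
c = result + b  # -> c = 91
result = c - result  # -> result = 42

Answer: 42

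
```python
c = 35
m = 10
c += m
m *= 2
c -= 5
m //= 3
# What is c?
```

Answer: 40

Derivation:
Trace (tracking c):
c = 35  # -> c = 35
m = 10  # -> m = 10
c += m  # -> c = 45
m *= 2  # -> m = 20
c -= 5  # -> c = 40
m //= 3  # -> m = 6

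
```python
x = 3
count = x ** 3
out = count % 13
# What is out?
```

Trace (tracking out):
x = 3  # -> x = 3
count = x ** 3  # -> count = 27
out = count % 13  # -> out = 1

Answer: 1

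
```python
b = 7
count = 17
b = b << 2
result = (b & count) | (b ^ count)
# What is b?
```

Answer: 28

Derivation:
Trace (tracking b):
b = 7  # -> b = 7
count = 17  # -> count = 17
b = b << 2  # -> b = 28
result = b & count | b ^ count  # -> result = 29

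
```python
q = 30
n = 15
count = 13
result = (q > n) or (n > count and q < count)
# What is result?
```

Trace (tracking result):
q = 30  # -> q = 30
n = 15  # -> n = 15
count = 13  # -> count = 13
result = q > n or (n > count and q < count)  # -> result = True

Answer: True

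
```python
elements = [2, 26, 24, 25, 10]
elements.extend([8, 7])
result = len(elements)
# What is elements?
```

Trace (tracking elements):
elements = [2, 26, 24, 25, 10]  # -> elements = [2, 26, 24, 25, 10]
elements.extend([8, 7])  # -> elements = [2, 26, 24, 25, 10, 8, 7]
result = len(elements)  # -> result = 7

Answer: [2, 26, 24, 25, 10, 8, 7]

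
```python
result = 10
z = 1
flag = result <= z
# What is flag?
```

Trace (tracking flag):
result = 10  # -> result = 10
z = 1  # -> z = 1
flag = result <= z  # -> flag = False

Answer: False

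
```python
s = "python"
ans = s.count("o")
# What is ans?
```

Trace (tracking ans):
s = 'python'  # -> s = 'python'
ans = s.count('o')  # -> ans = 1

Answer: 1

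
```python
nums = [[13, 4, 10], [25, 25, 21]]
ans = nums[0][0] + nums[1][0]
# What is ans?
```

Trace (tracking ans):
nums = [[13, 4, 10], [25, 25, 21]]  # -> nums = [[13, 4, 10], [25, 25, 21]]
ans = nums[0][0] + nums[1][0]  # -> ans = 38

Answer: 38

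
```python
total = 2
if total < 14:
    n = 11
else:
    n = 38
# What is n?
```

Answer: 11

Derivation:
Trace (tracking n):
total = 2  # -> total = 2
if total < 14:  # condition is True
    n = 11  # -> n = 11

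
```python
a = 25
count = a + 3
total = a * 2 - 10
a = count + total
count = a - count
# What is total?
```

Trace (tracking total):
a = 25  # -> a = 25
count = a + 3  # -> count = 28
total = a * 2 - 10  # -> total = 40
a = count + total  # -> a = 68
count = a - count  # -> count = 40

Answer: 40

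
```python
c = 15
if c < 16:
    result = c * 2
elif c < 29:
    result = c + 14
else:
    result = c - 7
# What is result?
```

Trace (tracking result):
c = 15  # -> c = 15
if c < 16:  # condition is True
    result = c * 2  # -> result = 30

Answer: 30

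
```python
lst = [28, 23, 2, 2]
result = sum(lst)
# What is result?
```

Trace (tracking result):
lst = [28, 23, 2, 2]  # -> lst = [28, 23, 2, 2]
result = sum(lst)  # -> result = 55

Answer: 55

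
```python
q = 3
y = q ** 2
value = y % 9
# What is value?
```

Trace (tracking value):
q = 3  # -> q = 3
y = q ** 2  # -> y = 9
value = y % 9  # -> value = 0

Answer: 0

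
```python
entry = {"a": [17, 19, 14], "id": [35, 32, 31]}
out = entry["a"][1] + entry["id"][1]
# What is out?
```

Trace (tracking out):
entry = {'a': [17, 19, 14], 'id': [35, 32, 31]}  # -> entry = {'a': [17, 19, 14], 'id': [35, 32, 31]}
out = entry['a'][1] + entry['id'][1]  # -> out = 51

Answer: 51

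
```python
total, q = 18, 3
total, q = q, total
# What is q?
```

Answer: 18

Derivation:
Trace (tracking q):
total, q = (18, 3)  # -> total = 18, q = 3
total, q = (q, total)  # -> total = 3, q = 18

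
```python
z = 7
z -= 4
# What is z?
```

Answer: 3

Derivation:
Trace (tracking z):
z = 7  # -> z = 7
z -= 4  # -> z = 3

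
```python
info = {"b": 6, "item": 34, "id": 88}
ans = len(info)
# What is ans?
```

Answer: 3

Derivation:
Trace (tracking ans):
info = {'b': 6, 'item': 34, 'id': 88}  # -> info = {'b': 6, 'item': 34, 'id': 88}
ans = len(info)  # -> ans = 3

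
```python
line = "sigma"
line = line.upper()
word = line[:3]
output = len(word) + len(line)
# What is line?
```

Trace (tracking line):
line = 'sigma'  # -> line = 'sigma'
line = line.upper()  # -> line = 'SIGMA'
word = line[:3]  # -> word = 'SIG'
output = len(word) + len(line)  # -> output = 8

Answer: 'SIGMA'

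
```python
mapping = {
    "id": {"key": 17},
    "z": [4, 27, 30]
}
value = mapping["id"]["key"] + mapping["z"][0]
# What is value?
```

Answer: 21

Derivation:
Trace (tracking value):
mapping = {'id': {'key': 17}, 'z': [4, 27, 30]}  # -> mapping = {'id': {'key': 17}, 'z': [4, 27, 30]}
value = mapping['id']['key'] + mapping['z'][0]  # -> value = 21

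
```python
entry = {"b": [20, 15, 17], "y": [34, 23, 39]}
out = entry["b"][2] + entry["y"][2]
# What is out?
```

Trace (tracking out):
entry = {'b': [20, 15, 17], 'y': [34, 23, 39]}  # -> entry = {'b': [20, 15, 17], 'y': [34, 23, 39]}
out = entry['b'][2] + entry['y'][2]  # -> out = 56

Answer: 56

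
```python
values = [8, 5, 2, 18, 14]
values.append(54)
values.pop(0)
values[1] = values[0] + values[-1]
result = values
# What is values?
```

Trace (tracking values):
values = [8, 5, 2, 18, 14]  # -> values = [8, 5, 2, 18, 14]
values.append(54)  # -> values = [8, 5, 2, 18, 14, 54]
values.pop(0)  # -> values = [5, 2, 18, 14, 54]
values[1] = values[0] + values[-1]  # -> values = [5, 59, 18, 14, 54]
result = values  # -> result = [5, 59, 18, 14, 54]

Answer: [5, 59, 18, 14, 54]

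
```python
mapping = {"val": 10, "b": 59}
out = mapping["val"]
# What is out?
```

Trace (tracking out):
mapping = {'val': 10, 'b': 59}  # -> mapping = {'val': 10, 'b': 59}
out = mapping['val']  # -> out = 10

Answer: 10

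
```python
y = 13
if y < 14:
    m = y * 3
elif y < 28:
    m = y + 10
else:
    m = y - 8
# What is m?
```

Answer: 39

Derivation:
Trace (tracking m):
y = 13  # -> y = 13
if y < 14:  # condition is True
    m = y * 3  # -> m = 39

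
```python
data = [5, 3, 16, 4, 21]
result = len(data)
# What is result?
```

Trace (tracking result):
data = [5, 3, 16, 4, 21]  # -> data = [5, 3, 16, 4, 21]
result = len(data)  # -> result = 5

Answer: 5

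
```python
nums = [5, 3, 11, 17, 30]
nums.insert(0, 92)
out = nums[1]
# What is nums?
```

Trace (tracking nums):
nums = [5, 3, 11, 17, 30]  # -> nums = [5, 3, 11, 17, 30]
nums.insert(0, 92)  # -> nums = [92, 5, 3, 11, 17, 30]
out = nums[1]  # -> out = 5

Answer: [92, 5, 3, 11, 17, 30]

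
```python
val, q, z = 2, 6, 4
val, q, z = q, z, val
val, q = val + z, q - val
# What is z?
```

Trace (tracking z):
val, q, z = (2, 6, 4)  # -> val = 2, q = 6, z = 4
val, q, z = (q, z, val)  # -> val = 6, q = 4, z = 2
val, q = (val + z, q - val)  # -> val = 8, q = -2

Answer: 2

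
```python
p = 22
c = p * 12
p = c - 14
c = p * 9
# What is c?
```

Answer: 2250

Derivation:
Trace (tracking c):
p = 22  # -> p = 22
c = p * 12  # -> c = 264
p = c - 14  # -> p = 250
c = p * 9  # -> c = 2250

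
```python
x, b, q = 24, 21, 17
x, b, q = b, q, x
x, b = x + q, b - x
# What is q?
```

Trace (tracking q):
x, b, q = (24, 21, 17)  # -> x = 24, b = 21, q = 17
x, b, q = (b, q, x)  # -> x = 21, b = 17, q = 24
x, b = (x + q, b - x)  # -> x = 45, b = -4

Answer: 24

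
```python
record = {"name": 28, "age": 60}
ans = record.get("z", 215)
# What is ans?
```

Trace (tracking ans):
record = {'name': 28, 'age': 60}  # -> record = {'name': 28, 'age': 60}
ans = record.get('z', 215)  # -> ans = 215

Answer: 215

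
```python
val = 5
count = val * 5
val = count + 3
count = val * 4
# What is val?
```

Answer: 28

Derivation:
Trace (tracking val):
val = 5  # -> val = 5
count = val * 5  # -> count = 25
val = count + 3  # -> val = 28
count = val * 4  # -> count = 112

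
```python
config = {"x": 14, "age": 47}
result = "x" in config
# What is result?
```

Trace (tracking result):
config = {'x': 14, 'age': 47}  # -> config = {'x': 14, 'age': 47}
result = 'x' in config  # -> result = True

Answer: True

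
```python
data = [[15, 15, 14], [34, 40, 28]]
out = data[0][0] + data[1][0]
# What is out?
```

Answer: 49

Derivation:
Trace (tracking out):
data = [[15, 15, 14], [34, 40, 28]]  # -> data = [[15, 15, 14], [34, 40, 28]]
out = data[0][0] + data[1][0]  # -> out = 49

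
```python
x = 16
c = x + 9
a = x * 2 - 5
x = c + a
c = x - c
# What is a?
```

Answer: 27

Derivation:
Trace (tracking a):
x = 16  # -> x = 16
c = x + 9  # -> c = 25
a = x * 2 - 5  # -> a = 27
x = c + a  # -> x = 52
c = x - c  # -> c = 27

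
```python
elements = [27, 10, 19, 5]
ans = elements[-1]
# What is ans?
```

Answer: 5

Derivation:
Trace (tracking ans):
elements = [27, 10, 19, 5]  # -> elements = [27, 10, 19, 5]
ans = elements[-1]  # -> ans = 5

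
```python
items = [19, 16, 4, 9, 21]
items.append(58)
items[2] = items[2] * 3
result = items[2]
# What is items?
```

Answer: [19, 16, 12, 9, 21, 58]

Derivation:
Trace (tracking items):
items = [19, 16, 4, 9, 21]  # -> items = [19, 16, 4, 9, 21]
items.append(58)  # -> items = [19, 16, 4, 9, 21, 58]
items[2] = items[2] * 3  # -> items = [19, 16, 12, 9, 21, 58]
result = items[2]  # -> result = 12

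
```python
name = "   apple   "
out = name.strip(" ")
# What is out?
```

Answer: 'apple'

Derivation:
Trace (tracking out):
name = '   apple   '  # -> name = '   apple   '
out = name.strip(' ')  # -> out = 'apple'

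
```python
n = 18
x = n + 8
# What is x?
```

Trace (tracking x):
n = 18  # -> n = 18
x = n + 8  # -> x = 26

Answer: 26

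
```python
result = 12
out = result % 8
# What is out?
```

Trace (tracking out):
result = 12  # -> result = 12
out = result % 8  # -> out = 4

Answer: 4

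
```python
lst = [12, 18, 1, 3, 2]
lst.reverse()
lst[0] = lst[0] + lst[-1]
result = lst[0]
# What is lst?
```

Answer: [14, 3, 1, 18, 12]

Derivation:
Trace (tracking lst):
lst = [12, 18, 1, 3, 2]  # -> lst = [12, 18, 1, 3, 2]
lst.reverse()  # -> lst = [2, 3, 1, 18, 12]
lst[0] = lst[0] + lst[-1]  # -> lst = [14, 3, 1, 18, 12]
result = lst[0]  # -> result = 14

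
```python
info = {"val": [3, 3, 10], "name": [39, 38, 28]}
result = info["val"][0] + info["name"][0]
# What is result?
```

Answer: 42

Derivation:
Trace (tracking result):
info = {'val': [3, 3, 10], 'name': [39, 38, 28]}  # -> info = {'val': [3, 3, 10], 'name': [39, 38, 28]}
result = info['val'][0] + info['name'][0]  # -> result = 42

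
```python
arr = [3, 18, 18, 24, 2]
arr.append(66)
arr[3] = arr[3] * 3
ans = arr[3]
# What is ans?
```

Trace (tracking ans):
arr = [3, 18, 18, 24, 2]  # -> arr = [3, 18, 18, 24, 2]
arr.append(66)  # -> arr = [3, 18, 18, 24, 2, 66]
arr[3] = arr[3] * 3  # -> arr = [3, 18, 18, 72, 2, 66]
ans = arr[3]  # -> ans = 72

Answer: 72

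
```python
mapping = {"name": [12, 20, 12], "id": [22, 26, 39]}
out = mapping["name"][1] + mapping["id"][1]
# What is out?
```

Trace (tracking out):
mapping = {'name': [12, 20, 12], 'id': [22, 26, 39]}  # -> mapping = {'name': [12, 20, 12], 'id': [22, 26, 39]}
out = mapping['name'][1] + mapping['id'][1]  # -> out = 46

Answer: 46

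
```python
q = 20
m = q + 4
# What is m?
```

Answer: 24

Derivation:
Trace (tracking m):
q = 20  # -> q = 20
m = q + 4  # -> m = 24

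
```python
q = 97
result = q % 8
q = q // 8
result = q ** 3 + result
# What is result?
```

Trace (tracking result):
q = 97  # -> q = 97
result = q % 8  # -> result = 1
q = q // 8  # -> q = 12
result = q ** 3 + result  # -> result = 1729

Answer: 1729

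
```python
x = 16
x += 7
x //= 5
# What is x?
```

Trace (tracking x):
x = 16  # -> x = 16
x += 7  # -> x = 23
x //= 5  # -> x = 4

Answer: 4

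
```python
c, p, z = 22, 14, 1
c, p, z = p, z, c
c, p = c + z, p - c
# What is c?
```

Answer: 36

Derivation:
Trace (tracking c):
c, p, z = (22, 14, 1)  # -> c = 22, p = 14, z = 1
c, p, z = (p, z, c)  # -> c = 14, p = 1, z = 22
c, p = (c + z, p - c)  # -> c = 36, p = -13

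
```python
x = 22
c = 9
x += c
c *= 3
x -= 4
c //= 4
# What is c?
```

Trace (tracking c):
x = 22  # -> x = 22
c = 9  # -> c = 9
x += c  # -> x = 31
c *= 3  # -> c = 27
x -= 4  # -> x = 27
c //= 4  # -> c = 6

Answer: 6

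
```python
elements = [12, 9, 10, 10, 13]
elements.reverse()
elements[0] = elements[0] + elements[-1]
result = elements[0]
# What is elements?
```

Trace (tracking elements):
elements = [12, 9, 10, 10, 13]  # -> elements = [12, 9, 10, 10, 13]
elements.reverse()  # -> elements = [13, 10, 10, 9, 12]
elements[0] = elements[0] + elements[-1]  # -> elements = [25, 10, 10, 9, 12]
result = elements[0]  # -> result = 25

Answer: [25, 10, 10, 9, 12]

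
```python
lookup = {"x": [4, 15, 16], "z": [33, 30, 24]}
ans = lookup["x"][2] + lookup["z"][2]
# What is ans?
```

Trace (tracking ans):
lookup = {'x': [4, 15, 16], 'z': [33, 30, 24]}  # -> lookup = {'x': [4, 15, 16], 'z': [33, 30, 24]}
ans = lookup['x'][2] + lookup['z'][2]  # -> ans = 40

Answer: 40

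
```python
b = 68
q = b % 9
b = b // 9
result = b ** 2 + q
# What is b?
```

Answer: 7

Derivation:
Trace (tracking b):
b = 68  # -> b = 68
q = b % 9  # -> q = 5
b = b // 9  # -> b = 7
result = b ** 2 + q  # -> result = 54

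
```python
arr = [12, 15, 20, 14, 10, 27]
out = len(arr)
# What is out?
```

Answer: 6

Derivation:
Trace (tracking out):
arr = [12, 15, 20, 14, 10, 27]  # -> arr = [12, 15, 20, 14, 10, 27]
out = len(arr)  # -> out = 6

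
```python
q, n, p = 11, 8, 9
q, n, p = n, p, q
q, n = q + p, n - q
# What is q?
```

Trace (tracking q):
q, n, p = (11, 8, 9)  # -> q = 11, n = 8, p = 9
q, n, p = (n, p, q)  # -> q = 8, n = 9, p = 11
q, n = (q + p, n - q)  # -> q = 19, n = 1

Answer: 19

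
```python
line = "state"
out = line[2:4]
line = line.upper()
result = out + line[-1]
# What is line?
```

Trace (tracking line):
line = 'state'  # -> line = 'state'
out = line[2:4]  # -> out = 'at'
line = line.upper()  # -> line = 'STATE'
result = out + line[-1]  # -> result = 'atE'

Answer: 'STATE'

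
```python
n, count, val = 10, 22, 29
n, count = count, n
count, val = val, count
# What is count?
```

Answer: 29

Derivation:
Trace (tracking count):
n, count, val = (10, 22, 29)  # -> n = 10, count = 22, val = 29
n, count = (count, n)  # -> n = 22, count = 10
count, val = (val, count)  # -> count = 29, val = 10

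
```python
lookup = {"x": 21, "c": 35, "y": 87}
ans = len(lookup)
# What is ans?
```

Answer: 3

Derivation:
Trace (tracking ans):
lookup = {'x': 21, 'c': 35, 'y': 87}  # -> lookup = {'x': 21, 'c': 35, 'y': 87}
ans = len(lookup)  # -> ans = 3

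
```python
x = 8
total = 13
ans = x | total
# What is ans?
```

Trace (tracking ans):
x = 8  # -> x = 8
total = 13  # -> total = 13
ans = x | total  # -> ans = 13

Answer: 13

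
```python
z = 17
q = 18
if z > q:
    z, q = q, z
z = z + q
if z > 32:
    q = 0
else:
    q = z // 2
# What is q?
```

Answer: 0

Derivation:
Trace (tracking q):
z = 17  # -> z = 17
q = 18  # -> q = 18
if z > q:  # condition is False
z = z + q  # -> z = 35
if z > 32:  # condition is True
    q = 0  # -> q = 0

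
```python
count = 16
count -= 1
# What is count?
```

Answer: 15

Derivation:
Trace (tracking count):
count = 16  # -> count = 16
count -= 1  # -> count = 15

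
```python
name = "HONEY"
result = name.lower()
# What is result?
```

Trace (tracking result):
name = 'HONEY'  # -> name = 'HONEY'
result = name.lower()  # -> result = 'honey'

Answer: 'honey'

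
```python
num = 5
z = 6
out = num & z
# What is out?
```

Trace (tracking out):
num = 5  # -> num = 5
z = 6  # -> z = 6
out = num & z  # -> out = 4

Answer: 4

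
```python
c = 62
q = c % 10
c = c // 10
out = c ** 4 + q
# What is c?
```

Answer: 6

Derivation:
Trace (tracking c):
c = 62  # -> c = 62
q = c % 10  # -> q = 2
c = c // 10  # -> c = 6
out = c ** 4 + q  # -> out = 1298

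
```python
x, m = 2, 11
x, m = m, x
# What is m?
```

Trace (tracking m):
x, m = (2, 11)  # -> x = 2, m = 11
x, m = (m, x)  # -> x = 11, m = 2

Answer: 2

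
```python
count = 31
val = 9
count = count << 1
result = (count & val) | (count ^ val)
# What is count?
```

Answer: 62

Derivation:
Trace (tracking count):
count = 31  # -> count = 31
val = 9  # -> val = 9
count = count << 1  # -> count = 62
result = count & val | count ^ val  # -> result = 63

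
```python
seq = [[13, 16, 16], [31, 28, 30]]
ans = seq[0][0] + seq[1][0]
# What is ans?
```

Trace (tracking ans):
seq = [[13, 16, 16], [31, 28, 30]]  # -> seq = [[13, 16, 16], [31, 28, 30]]
ans = seq[0][0] + seq[1][0]  # -> ans = 44

Answer: 44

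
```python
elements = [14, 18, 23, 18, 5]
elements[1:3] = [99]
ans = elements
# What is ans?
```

Answer: [14, 99, 18, 5]

Derivation:
Trace (tracking ans):
elements = [14, 18, 23, 18, 5]  # -> elements = [14, 18, 23, 18, 5]
elements[1:3] = [99]  # -> elements = [14, 99, 18, 5]
ans = elements  # -> ans = [14, 99, 18, 5]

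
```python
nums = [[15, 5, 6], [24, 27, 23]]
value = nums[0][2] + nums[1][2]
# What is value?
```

Trace (tracking value):
nums = [[15, 5, 6], [24, 27, 23]]  # -> nums = [[15, 5, 6], [24, 27, 23]]
value = nums[0][2] + nums[1][2]  # -> value = 29

Answer: 29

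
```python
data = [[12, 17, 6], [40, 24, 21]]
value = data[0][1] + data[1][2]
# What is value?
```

Answer: 38

Derivation:
Trace (tracking value):
data = [[12, 17, 6], [40, 24, 21]]  # -> data = [[12, 17, 6], [40, 24, 21]]
value = data[0][1] + data[1][2]  # -> value = 38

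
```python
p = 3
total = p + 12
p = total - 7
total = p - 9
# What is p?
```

Answer: 8

Derivation:
Trace (tracking p):
p = 3  # -> p = 3
total = p + 12  # -> total = 15
p = total - 7  # -> p = 8
total = p - 9  # -> total = -1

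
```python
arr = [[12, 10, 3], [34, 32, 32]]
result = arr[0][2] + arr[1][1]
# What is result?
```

Trace (tracking result):
arr = [[12, 10, 3], [34, 32, 32]]  # -> arr = [[12, 10, 3], [34, 32, 32]]
result = arr[0][2] + arr[1][1]  # -> result = 35

Answer: 35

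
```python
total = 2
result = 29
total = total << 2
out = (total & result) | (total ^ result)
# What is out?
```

Answer: 29

Derivation:
Trace (tracking out):
total = 2  # -> total = 2
result = 29  # -> result = 29
total = total << 2  # -> total = 8
out = total & result | total ^ result  # -> out = 29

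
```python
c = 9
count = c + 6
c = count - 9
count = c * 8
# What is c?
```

Trace (tracking c):
c = 9  # -> c = 9
count = c + 6  # -> count = 15
c = count - 9  # -> c = 6
count = c * 8  # -> count = 48

Answer: 6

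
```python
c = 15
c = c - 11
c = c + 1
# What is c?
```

Trace (tracking c):
c = 15  # -> c = 15
c = c - 11  # -> c = 4
c = c + 1  # -> c = 5

Answer: 5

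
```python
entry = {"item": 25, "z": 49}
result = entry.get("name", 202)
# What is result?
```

Trace (tracking result):
entry = {'item': 25, 'z': 49}  # -> entry = {'item': 25, 'z': 49}
result = entry.get('name', 202)  # -> result = 202

Answer: 202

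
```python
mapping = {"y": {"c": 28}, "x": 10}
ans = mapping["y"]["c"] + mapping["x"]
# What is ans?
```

Answer: 38

Derivation:
Trace (tracking ans):
mapping = {'y': {'c': 28}, 'x': 10}  # -> mapping = {'y': {'c': 28}, 'x': 10}
ans = mapping['y']['c'] + mapping['x']  # -> ans = 38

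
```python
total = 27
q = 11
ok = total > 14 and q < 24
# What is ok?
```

Trace (tracking ok):
total = 27  # -> total = 27
q = 11  # -> q = 11
ok = total > 14 and q < 24  # -> ok = True

Answer: True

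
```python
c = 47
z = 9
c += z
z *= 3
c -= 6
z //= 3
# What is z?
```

Answer: 9

Derivation:
Trace (tracking z):
c = 47  # -> c = 47
z = 9  # -> z = 9
c += z  # -> c = 56
z *= 3  # -> z = 27
c -= 6  # -> c = 50
z //= 3  # -> z = 9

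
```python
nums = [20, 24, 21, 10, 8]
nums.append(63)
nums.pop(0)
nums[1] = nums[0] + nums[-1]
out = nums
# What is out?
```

Answer: [24, 87, 10, 8, 63]

Derivation:
Trace (tracking out):
nums = [20, 24, 21, 10, 8]  # -> nums = [20, 24, 21, 10, 8]
nums.append(63)  # -> nums = [20, 24, 21, 10, 8, 63]
nums.pop(0)  # -> nums = [24, 21, 10, 8, 63]
nums[1] = nums[0] + nums[-1]  # -> nums = [24, 87, 10, 8, 63]
out = nums  # -> out = [24, 87, 10, 8, 63]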